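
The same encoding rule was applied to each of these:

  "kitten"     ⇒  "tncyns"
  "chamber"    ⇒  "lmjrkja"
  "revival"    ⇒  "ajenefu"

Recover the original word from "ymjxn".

phase

Shifts by position in kitten: pos 0: k→t (+9), pos 1: i→n (+5), pos 2: t→c (+9), pos 3: t→y (+5) — repeating every 2. A repeating key of period 2 is used — shifts +9, +5 over and over.
Reversing it on ymjxn: y−9=p, m−5=h, j−9=a, x−5=s, n−9=e.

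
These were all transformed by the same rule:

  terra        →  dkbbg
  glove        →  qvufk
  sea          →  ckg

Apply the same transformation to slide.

The shift depends on letter class: consonant t→d is +10, but vowel e→k is +6. Vowels shift forward by 6 and consonants shift forward by 10.
On slide: s(cons)+10=c, l(cons)+10=v, i(vowel)+6=o, d(cons)+10=n, e(vowel)+6=k.

cvonk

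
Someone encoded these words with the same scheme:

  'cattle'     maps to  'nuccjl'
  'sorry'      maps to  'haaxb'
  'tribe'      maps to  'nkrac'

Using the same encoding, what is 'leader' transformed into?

anmjnu

The output letters match the input read backwards, each shifted +9: cattle reversed is elttac. Read the word backwards and shift each letter +9.
For leader: reverse → redael; then shift: r+9=a, e+9=n, d+9=m, a+9=j, e+9=n, l+9=u.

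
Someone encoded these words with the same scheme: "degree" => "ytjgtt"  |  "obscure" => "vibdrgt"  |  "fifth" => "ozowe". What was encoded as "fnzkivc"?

d(3)→y(24) and e(4)→t(19) fit y≡21x+13 (mod 26); the inverse of 21 mod 26 is 5. Each letter's alphabet position (a=0..z=25) is mapped through 21·x+13 mod 26 — an affine cipher.
Reversing it on fnzkivc: f(5)→5·(5−13)≡12=m; n(13)→5·(13−13)≡0=a; z(25)→5·(25−13)≡8=i; k(10)→5·(10−13)≡11=l; i(8)→5·(8−13)≡1=b; v(21)→5·(21−13)≡14=o; c(2)→5·(2−13)≡23=x (all mod 26).

mailbox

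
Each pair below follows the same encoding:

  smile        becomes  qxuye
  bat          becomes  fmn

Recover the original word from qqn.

The output letters match the input read backwards, each shifted +12: smile reversed is elims. Two steps: reverse the string, then apply a Caesar shift of +12.
Reversing it on qqn: shift back: q−12=e, q−12=e, n−12=b → eeb; then reverse → bee.

bee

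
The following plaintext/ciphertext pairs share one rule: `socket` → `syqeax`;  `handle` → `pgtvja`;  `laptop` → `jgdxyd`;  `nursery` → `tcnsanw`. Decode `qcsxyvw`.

This is an affine cipher: with a=0,…,z=25, each position x becomes (5x+6) mod 26.
Reversing it on qcsxyvw: q(16)→21·(16−6)≡2=c; c(2)→21·(2−6)≡20=u; s(18)→21·(18−6)≡18=s; x(23)→21·(23−6)≡19=t; y(24)→21·(24−6)≡14=o; v(21)→21·(21−6)≡3=d; w(22)→21·(22−6)≡24=y (all mod 26).

custody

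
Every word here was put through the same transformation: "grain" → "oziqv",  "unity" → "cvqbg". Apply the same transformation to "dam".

liu

It's a constant shift of +8 (ROT8).
For dam: d+8=l, a+8=i, m+8=u.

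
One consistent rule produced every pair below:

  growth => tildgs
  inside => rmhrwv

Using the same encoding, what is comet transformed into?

Each letter is replaced by its mirror in the alphabet: a↔z, b↔y, c↔x, and so on (the Atbash cipher).
Applying it to comet: c↔x, o↔l, m↔n, e↔v, t↔g.

xlnvg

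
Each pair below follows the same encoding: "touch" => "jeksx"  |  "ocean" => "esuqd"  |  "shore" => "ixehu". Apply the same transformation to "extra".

Compare letters: t→j is +16, o→e is +16, u→k is +16 — a constant shift. Each letter is shifted forward by 16 in the alphabet (a Caesar shift of +16).
On extra: e+16=u, x+16=n, t+16=j, r+16=h, a+16=q.

unjhq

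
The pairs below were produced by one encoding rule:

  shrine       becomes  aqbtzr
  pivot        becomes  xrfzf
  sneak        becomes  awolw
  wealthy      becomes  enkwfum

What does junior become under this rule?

Letter i (0-indexed) is shifted by i+8, so successive shifts are 8, 9, 10, ….
For junior: j+8=r, u+9=d, n+10=x, i+11=t, o+12=a, r+13=e.

rdxtae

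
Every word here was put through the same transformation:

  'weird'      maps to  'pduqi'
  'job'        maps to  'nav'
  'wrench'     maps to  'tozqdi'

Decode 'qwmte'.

shake

The output letters match the input read backwards, each shifted +12: weird reversed is driew. Read the word backwards and shift each letter +12.
Decoding qwmte: shift back: q−12=e, w−12=k, m−12=a, t−12=h, e−12=s → ekahs; then reverse → shake.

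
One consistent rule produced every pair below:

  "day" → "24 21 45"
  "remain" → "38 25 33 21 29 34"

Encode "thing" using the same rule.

40 28 29 34 27

The number is (letter's place in the alphabet, a=1) + 20.
On thing: t=20→40, h=8→28, i=9→29, n=14→34, g=7→27.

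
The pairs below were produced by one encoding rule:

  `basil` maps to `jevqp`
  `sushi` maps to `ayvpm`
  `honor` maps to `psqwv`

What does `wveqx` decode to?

Shifts by position in basil: pos 0: b→j (+8), pos 1: a→e (+4), pos 2: s→v (+3), pos 3: i→q (+8), pos 4: l→p (+4) — repeating every 3. It's a Vigenère-style cipher with numeric key [8,4,3]: position i shifts by key[i mod 3].
Undoing it on wveqx: w−8=o, v−4=r, e−3=b, q−8=i, x−4=t.

orbit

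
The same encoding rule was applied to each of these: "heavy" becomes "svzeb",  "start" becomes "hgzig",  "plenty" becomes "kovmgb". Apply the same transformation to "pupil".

This is the alphabet-reversal cipher (Atbash): a becomes z, b becomes y, etc.
On pupil: p↔k, u↔f, p↔k, i↔r, l↔o.

kfkro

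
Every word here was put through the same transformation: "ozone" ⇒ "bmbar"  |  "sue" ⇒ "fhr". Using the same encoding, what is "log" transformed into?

Compare letters: o→b is +13, z→m is +13, o→b is +13 — a constant shift. Every letter moves 13 places later in the alphabet, wrapping around z→a.
For log: l+13=y, o+13=b, g+13=t.

ybt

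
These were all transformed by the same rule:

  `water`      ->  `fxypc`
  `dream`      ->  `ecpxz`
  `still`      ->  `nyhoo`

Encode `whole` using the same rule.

w(22)→f(5) and a(0)→x(23) fit y≡11x+23 (mod 26); the inverse of 11 mod 26 is 19. Each letter's alphabet position (a=0..z=25) is mapped through 11·x+23 mod 26 — an affine cipher.
Applying it to whole: w(22)→11·22+23≡5=f; h(7)→11·7+23≡22=w; o(14)→11·14+23≡21=v; l(11)→11·11+23≡14=o; e(4)→11·4+23≡15=p (all mod 26).

fwvop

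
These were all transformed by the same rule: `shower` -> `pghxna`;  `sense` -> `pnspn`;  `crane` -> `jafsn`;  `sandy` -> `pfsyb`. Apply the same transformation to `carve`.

jfain

s(18)→p(15) and h(7)→g(6) fit y≡15x+5 (mod 26); the inverse of 15 mod 26 is 7. Treating letters as 0–25, the rule is x ↦ 15x + 5 (mod 26).
On carve: c(2)→15·2+5≡9=j; a(0)→15·0+5≡5=f; r(17)→15·17+5≡0=a; v(21)→15·21+5≡8=i; e(4)→15·4+5≡13=n (all mod 26).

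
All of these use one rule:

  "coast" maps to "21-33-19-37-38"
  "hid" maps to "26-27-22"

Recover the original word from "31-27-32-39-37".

minus

c is letter #3 and maps to 21: an offset of 18. Letters become their 1-based position plus 18 (so a→19, b→20, …).
Reversing it on 31-27-32-39-37: 31→(31−18)÷1=13=m, 27→(27−18)÷1=9=i, 32→(32−18)÷1=14=n, 39→(39−18)÷1=21=u, 37→(37−18)÷1=19=s.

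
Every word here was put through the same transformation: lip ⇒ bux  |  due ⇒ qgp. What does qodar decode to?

The word is reversed, then every letter is shifted forward by 12.
Reversing it on qodar: shift back: q−12=e, o−12=c, d−12=r, a−12=o, r−12=f → ecrof; then reverse → force.

force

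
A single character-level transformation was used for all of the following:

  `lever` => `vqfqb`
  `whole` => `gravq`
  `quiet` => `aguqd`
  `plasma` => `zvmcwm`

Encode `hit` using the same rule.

Two shifts are in play — +12 for a/e/i/o/u, +10 for every other letter.
Applying it to hit: h(cons)+10=r, i(vowel)+12=u, t(cons)+10=d.

rud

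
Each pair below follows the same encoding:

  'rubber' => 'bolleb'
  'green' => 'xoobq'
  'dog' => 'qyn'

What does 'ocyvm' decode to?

close

The output letters match the input read backwards, each shifted +10: rubber reversed is rebbur. The word is reversed, then every letter is shifted forward by 10.
Decoding ocyvm: shift back: o−10=e, c−10=s, y−10=o, v−10=l, m−10=c → esolc; then reverse → close.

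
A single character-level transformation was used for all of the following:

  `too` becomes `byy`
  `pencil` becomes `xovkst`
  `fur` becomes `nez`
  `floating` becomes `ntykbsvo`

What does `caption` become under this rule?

The shift depends on letter class: consonant t→b is +8, but vowel o→y is +10. Vowels shift forward by 10 and consonants shift forward by 8.
Applying it to caption: c(cons)+8=k, a(vowel)+10=k, p(cons)+8=x, t(cons)+8=b, i(vowel)+10=s, o(vowel)+10=y, n(cons)+8=v.

kkxbsyv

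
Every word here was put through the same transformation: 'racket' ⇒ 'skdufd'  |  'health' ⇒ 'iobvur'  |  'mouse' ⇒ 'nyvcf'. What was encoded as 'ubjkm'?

trial

Shifts by position in racket: pos 0: r→s (+1), pos 1: a→k (+10), pos 2: c→d (+1), pos 3: k→u (+10) — repeating every 2. A repeating key of period 2 is used — shifts +1, +10 over and over.
Reversing it on ubjkm: u−1=t, b−10=r, j−1=i, k−10=a, m−1=l.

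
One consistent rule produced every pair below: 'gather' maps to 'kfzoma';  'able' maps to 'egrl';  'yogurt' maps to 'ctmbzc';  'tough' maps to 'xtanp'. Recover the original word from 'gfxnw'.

cargo

In gather: g→k is +4, a→f is +5, t→z is +6, h→o is +7 — the shift increases by 1 each position. The shift increases by 1 at each position, starting from +4: 4, 5, 6, ….
Reversing it on gfxnw: g−4=c, f−5=a, x−6=r, n−7=g, w−8=o.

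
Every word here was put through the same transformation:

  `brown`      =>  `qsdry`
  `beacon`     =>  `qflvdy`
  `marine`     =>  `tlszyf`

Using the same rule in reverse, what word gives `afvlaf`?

decade

b(1)→q(16) and r(17)→s(18) fit y≡5x+11 (mod 26); the inverse of 5 mod 26 is 21. Each letter's alphabet position (a=0..z=25) is mapped through 5·x+11 mod 26 — an affine cipher.
Decoding afvlaf: a(0)→21·(0−11)≡3=d; f(5)→21·(5−11)≡4=e; v(21)→21·(21−11)≡2=c; l(11)→21·(11−11)≡0=a; a(0)→21·(0−11)≡3=d; f(5)→21·(5−11)≡4=e (all mod 26).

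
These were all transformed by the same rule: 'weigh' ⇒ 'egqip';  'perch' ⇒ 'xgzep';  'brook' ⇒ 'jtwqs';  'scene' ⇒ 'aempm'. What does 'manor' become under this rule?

Shifts by position in weigh: pos 0: w→e (+8), pos 1: e→g (+2), pos 2: i→q (+8), pos 3: g→i (+2) — repeating every 2. A repeating key of period 2 is used — shifts +8, +2 over and over.
For manor: m+8=u, a+2=c, n+8=v, o+2=q, r+8=z.

ucvqz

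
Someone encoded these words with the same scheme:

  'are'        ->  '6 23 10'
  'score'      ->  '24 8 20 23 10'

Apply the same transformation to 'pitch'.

Letters become their 1-based position plus 5 (so a→6, b→7, …).
For pitch: p=16→21, i=9→14, t=20→25, c=3→8, h=8→13.

21 14 25 8 13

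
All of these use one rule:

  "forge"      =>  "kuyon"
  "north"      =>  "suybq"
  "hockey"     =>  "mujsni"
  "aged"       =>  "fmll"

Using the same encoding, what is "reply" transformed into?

wkwth

In forge: f→k is +5, o→u is +6, r→y is +7, g→o is +8 — the shift increases by 1 each position. Each letter shifts forward by (position + 5), i.e. 5, 6, 7, … — the shift grows by one for each successive letter.
On reply: r+5=w, e+6=k, p+7=w, l+8=t, y+9=h.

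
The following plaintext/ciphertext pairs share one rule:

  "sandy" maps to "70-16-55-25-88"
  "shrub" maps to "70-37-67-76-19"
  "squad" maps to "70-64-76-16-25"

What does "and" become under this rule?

16-55-25

s(#19)→70 and a(#1)→16: differences scale by 3, so n = 3·pos + 13. With a=1..z=26, the number is 3·pos + 13.
For and: a=1→16, n=14→55, d=4→25.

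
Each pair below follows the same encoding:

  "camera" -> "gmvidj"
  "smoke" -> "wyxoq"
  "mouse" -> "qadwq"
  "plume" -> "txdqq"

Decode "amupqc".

wallet

Shifts by position in camera: pos 0: c→g (+4), pos 1: a→m (+12), pos 2: m→v (+9), pos 3: e→i (+4), pos 4: r→d (+12), pos 5: a→j (+9) — repeating every 3. It's a Vigenère-style cipher with numeric key [4,12,9]: position i shifts by key[i mod 3].
Reversing it on amupqc: a−4=w, m−12=a, u−9=l, p−4=l, q−12=e, c−9=t.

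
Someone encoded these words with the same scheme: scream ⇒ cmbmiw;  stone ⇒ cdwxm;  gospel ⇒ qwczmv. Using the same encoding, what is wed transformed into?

The shift depends on letter class: consonant s→c is +10, but vowel e→m is +8. The rule splits by letter class: vowels +8, consonants +10.
Applying it to wed: w(cons)+10=g, e(vowel)+8=m, d(cons)+10=n.

gmn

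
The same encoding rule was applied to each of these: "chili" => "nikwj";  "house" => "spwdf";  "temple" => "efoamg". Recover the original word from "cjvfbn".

ritual

Shifts by position in chili: pos 0: c→n (+11), pos 1: h→i (+1), pos 2: i→k (+2), pos 3: l→w (+11), pos 4: i→j (+1) — repeating every 3. It's a Vigenère-style cipher with numeric key [11,1,2]: position i shifts by key[i mod 3].
Decoding cjvfbn: c−11=r, j−1=i, v−2=t, f−11=u, b−1=a, n−2=l.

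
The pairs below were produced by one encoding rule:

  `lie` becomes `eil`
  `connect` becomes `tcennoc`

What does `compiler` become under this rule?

The word is simply reversed.
Applying it to compiler: reverse → relipmoc.

relipmoc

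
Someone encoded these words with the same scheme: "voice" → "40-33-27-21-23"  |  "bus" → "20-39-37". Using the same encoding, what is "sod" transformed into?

The number is (letter's place in the alphabet, a=1) + 18.
On sod: s=19→37, o=15→33, d=4→22.

37-33-22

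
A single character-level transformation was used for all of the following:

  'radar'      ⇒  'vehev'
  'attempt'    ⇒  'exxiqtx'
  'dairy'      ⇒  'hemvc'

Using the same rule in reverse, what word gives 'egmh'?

acid

Compare letters: r→v is +4, a→e is +4, d→h is +4 — a constant shift. It's a constant shift of +4 (ROT4).
Reversing it on egmh: e−4=a, g−4=c, m−4=i, h−4=d.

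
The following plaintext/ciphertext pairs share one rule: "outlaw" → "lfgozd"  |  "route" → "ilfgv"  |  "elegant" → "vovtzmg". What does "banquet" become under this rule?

yzmjfvg

Each pair mirrors across the alphabet (o↔l, u↔f, t↔g): positions sum to 25. Each letter is replaced by its mirror in the alphabet: a↔z, b↔y, c↔x, and so on (the Atbash cipher).
Applying it to banquet: b↔y, a↔z, n↔m, q↔j, u↔f, e↔v, t↔g.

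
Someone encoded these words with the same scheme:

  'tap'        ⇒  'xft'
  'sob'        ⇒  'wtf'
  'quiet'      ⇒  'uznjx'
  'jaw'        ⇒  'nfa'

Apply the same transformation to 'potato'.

The shift depends on letter class: consonant t→x is +4, but vowel a→f is +5. Vowels shift forward by 5 and consonants shift forward by 4.
For potato: p(cons)+4=t, o(vowel)+5=t, t(cons)+4=x, a(vowel)+5=f, t(cons)+4=x, o(vowel)+5=t.

ttxfxt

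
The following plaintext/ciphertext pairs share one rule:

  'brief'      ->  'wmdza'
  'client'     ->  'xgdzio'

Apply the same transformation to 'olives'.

Compare letters: b→w is +21, r→m is +21, i→d is +21 — a constant shift. It's a constant shift of +21 (ROT21).
For olives: o+21=j, l+21=g, i+21=d, v+21=q, e+21=z, s+21=n.

jgdqzn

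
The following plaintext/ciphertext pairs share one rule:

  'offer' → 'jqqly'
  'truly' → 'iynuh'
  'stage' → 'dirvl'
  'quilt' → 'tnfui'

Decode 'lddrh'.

essay

o(14)→j(9) and f(5)→q(16) fit y≡5x+17 (mod 26); the inverse of 5 mod 26 is 21. Each letter's alphabet position (a=0..z=25) is mapped through 5·x+17 mod 26 — an affine cipher.
Reversing it on lddrh: l(11)→21·(11−17)≡4=e; d(3)→21·(3−17)≡18=s; d(3)→21·(3−17)≡18=s; r(17)→21·(17−17)≡0=a; h(7)→21·(7−17)≡24=y (all mod 26).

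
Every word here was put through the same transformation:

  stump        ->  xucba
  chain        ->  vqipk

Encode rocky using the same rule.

gskwz

The output letters match the input read backwards, each shifted +8: stump reversed is pmuts. Two steps: reverse the string, then apply a Caesar shift of +8.
Applying it to rocky: reverse → ykcor; then shift: y+8=g, k+8=s, c+8=k, o+8=w, r+8=z.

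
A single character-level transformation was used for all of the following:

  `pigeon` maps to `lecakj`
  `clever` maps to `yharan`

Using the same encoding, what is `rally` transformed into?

nwhhu

This is a Caesar cipher with shift 22.
Applying it to rally: r+22=n, a+22=w, l+22=h, l+22=h, y+22=u.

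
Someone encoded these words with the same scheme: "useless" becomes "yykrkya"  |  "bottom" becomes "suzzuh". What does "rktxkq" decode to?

kernel

Two steps: reverse the string, then apply a Caesar shift of +6.
Undoing it on rktxkq: shift back: r−6=l, k−6=e, t−6=n, x−6=r, k−6=e, q−6=k → lenrek; then reverse → kernel.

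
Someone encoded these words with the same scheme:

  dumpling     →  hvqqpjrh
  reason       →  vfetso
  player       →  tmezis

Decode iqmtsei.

episode

Shifts by position in dumpling: pos 0: d→h (+4), pos 1: u→v (+1), pos 2: m→q (+4), pos 3: p→q (+1) — repeating every 2. It's a Vigenère-style cipher with numeric key [4,1]: position i shifts by key[i mod 2].
Decoding iqmtsei: i−4=e, q−1=p, m−4=i, t−1=s, s−4=o, e−1=d, i−4=e.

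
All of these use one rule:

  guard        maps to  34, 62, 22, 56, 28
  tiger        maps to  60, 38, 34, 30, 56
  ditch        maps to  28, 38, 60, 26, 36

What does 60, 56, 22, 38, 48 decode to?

g(#7)→34 and u(#21)→62: differences scale by 2, so n = 2·pos + 20. Each letter becomes 2×(its alphabet position, a=1..z=26) + 20.
Decoding 60, 56, 22, 38, 48: 60→(60−20)÷2=20=t, 56→(56−20)÷2=18=r, 22→(22−20)÷2=1=a, 38→(38−20)÷2=9=i, 48→(48−20)÷2=14=n.

train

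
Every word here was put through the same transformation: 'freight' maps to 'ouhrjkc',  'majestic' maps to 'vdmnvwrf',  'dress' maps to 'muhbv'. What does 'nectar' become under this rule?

whfcdu

Shifts by position in freight: pos 0: f→o (+9), pos 1: r→u (+3), pos 2: e→h (+3), pos 3: i→r (+9), pos 4: g→j (+3), pos 5: h→k (+3) — repeating every 3. The shifts repeat in a cycle of length 3: positions 0,1,… shift by +9, +3, +3, then the pattern repeats.
Applying it to nectar: n+9=w, e+3=h, c+3=f, t+9=c, a+3=d, r+3=u.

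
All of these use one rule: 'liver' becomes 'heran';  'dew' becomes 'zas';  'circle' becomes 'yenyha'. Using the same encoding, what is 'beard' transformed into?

It's a constant shift of +22 (ROT22).
For beard: b+22=x, e+22=a, a+22=w, r+22=n, d+22=z.

xawnz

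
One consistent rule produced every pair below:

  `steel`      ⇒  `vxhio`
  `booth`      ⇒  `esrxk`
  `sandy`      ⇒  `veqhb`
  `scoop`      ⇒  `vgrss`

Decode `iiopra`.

Shifts by position in steel: pos 0: s→v (+3), pos 1: t→x (+4), pos 2: e→h (+3), pos 3: e→i (+4) — repeating every 2. A repeating key of period 2 is used — shifts +3, +4 over and over.
Reversing it on iiopra: i−3=f, i−4=e, o−3=l, p−4=l, r−3=o, a−4=w.

fellow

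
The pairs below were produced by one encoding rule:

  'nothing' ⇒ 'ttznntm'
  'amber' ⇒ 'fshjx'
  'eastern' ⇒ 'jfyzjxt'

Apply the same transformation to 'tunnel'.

The rule splits by letter class: vowels +5, consonants +6.
Applying it to tunnel: t(cons)+6=z, u(vowel)+5=z, n(cons)+6=t, n(cons)+6=t, e(vowel)+5=j, l(cons)+6=r.

zzttjr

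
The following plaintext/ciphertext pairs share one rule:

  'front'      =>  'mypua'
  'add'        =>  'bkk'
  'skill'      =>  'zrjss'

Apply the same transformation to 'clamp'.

Vowels shift forward by 1 and consonants shift forward by 7.
For clamp: c(cons)+7=j, l(cons)+7=s, a(vowel)+1=b, m(cons)+7=t, p(cons)+7=w.

jsbtw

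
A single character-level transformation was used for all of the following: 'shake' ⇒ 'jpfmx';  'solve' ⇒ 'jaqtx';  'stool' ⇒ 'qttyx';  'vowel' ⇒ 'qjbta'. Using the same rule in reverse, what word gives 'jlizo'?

The output letters match the input read backwards, each shifted +5: shake reversed is ekahs. The word is reversed, then every letter is shifted forward by 5.
Decoding jlizo: shift back: j−5=e, l−5=g, i−5=d, z−5=u, o−5=j → egduj; then reverse → judge.

judge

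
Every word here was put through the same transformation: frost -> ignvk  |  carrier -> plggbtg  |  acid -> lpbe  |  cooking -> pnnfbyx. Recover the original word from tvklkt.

estate

Each letter's alphabet position (a=0..z=25) is mapped through 15·x+11 mod 26 — an affine cipher.
Decoding tvklkt: t(19)→7·(19−11)≡4=e; v(21)→7·(21−11)≡18=s; k(10)→7·(10−11)≡19=t; l(11)→7·(11−11)≡0=a; k(10)→7·(10−11)≡19=t; t(19)→7·(19−11)≡4=e (all mod 26).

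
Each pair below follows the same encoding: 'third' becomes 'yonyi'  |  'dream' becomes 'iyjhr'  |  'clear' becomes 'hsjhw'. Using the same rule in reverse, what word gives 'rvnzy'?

moist

It's a Vigenère-style cipher with numeric key [5,7]: position i shifts by key[i mod 2].
Reversing it on rvnzy: r−5=m, v−7=o, n−5=i, z−7=s, y−5=t.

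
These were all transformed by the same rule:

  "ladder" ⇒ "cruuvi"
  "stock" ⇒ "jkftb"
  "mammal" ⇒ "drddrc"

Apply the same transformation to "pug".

It's a constant shift of +17 (ROT17).
Applying it to pug: p+17=g, u+17=l, g+17=x.

glx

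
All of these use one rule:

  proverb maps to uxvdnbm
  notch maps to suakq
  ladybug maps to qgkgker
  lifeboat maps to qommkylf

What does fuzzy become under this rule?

The shift increases by 1 at each position, starting from +5: 5, 6, 7, ….
Applying it to fuzzy: f+5=k, u+6=a, z+7=g, z+8=h, y+9=h.

kaghh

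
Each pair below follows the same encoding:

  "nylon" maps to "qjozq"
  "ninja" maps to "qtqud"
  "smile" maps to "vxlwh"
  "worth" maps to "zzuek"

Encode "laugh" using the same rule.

olxrk

Shifts by position in nylon: pos 0: n→q (+3), pos 1: y→j (+11), pos 2: l→o (+3), pos 3: o→z (+11) — repeating every 2. The shifts repeat in a cycle of length 2: positions 0,1,… shift by +3, +11, then the pattern repeats.
Applying it to laugh: l+3=o, a+11=l, u+3=x, g+11=r, h+3=k.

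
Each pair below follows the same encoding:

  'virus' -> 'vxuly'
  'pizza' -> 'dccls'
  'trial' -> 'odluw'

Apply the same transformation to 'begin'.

qljhe

The output letters match the input read backwards, each shifted +3: virus reversed is suriv. Read the word backwards and shift each letter +3.
On begin: reverse → nigeb; then shift: n+3=q, i+3=l, g+3=j, e+3=h, b+3=e.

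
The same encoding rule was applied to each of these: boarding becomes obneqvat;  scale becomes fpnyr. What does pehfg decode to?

Compare letters: b→o is +13, o→b is +13, a→n is +13 — a constant shift. Each letter is shifted forward by 13 in the alphabet (a Caesar shift of +13).
Undoing it on pehfg: p−13=c, e−13=r, h−13=u, f−13=s, g−13=t.

crust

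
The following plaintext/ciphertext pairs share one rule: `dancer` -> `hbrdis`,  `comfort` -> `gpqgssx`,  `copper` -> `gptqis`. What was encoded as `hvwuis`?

duster

The shifts repeat in a cycle of length 2: positions 0,1,… shift by +4, +1, then the pattern repeats.
Undoing it on hvwuis: h−4=d, v−1=u, w−4=s, u−1=t, i−4=e, s−1=r.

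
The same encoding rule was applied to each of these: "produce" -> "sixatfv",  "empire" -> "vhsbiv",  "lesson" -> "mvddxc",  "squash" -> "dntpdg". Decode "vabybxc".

p(15)→s(18) and r(17)→i(8) fit y≡21x+15 (mod 26); the inverse of 21 mod 26 is 5. Each letter's alphabet position (a=0..z=25) is mapped through 21·x+15 mod 26 — an affine cipher.
Decoding vabybxc: v(21)→5·(21−15)≡4=e; a(0)→5·(0−15)≡3=d; b(1)→5·(1−15)≡8=i; y(24)→5·(24−15)≡19=t; b(1)→5·(1−15)≡8=i; x(23)→5·(23−15)≡14=o; c(2)→5·(2−15)≡13=n (all mod 26).

edition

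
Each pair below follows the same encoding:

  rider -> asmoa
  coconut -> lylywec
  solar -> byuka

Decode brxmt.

Shifts by position in rider: pos 0: r→a (+9), pos 1: i→s (+10), pos 2: d→m (+9), pos 3: e→o (+10) — repeating every 2. A repeating key of period 2 is used — shifts +9, +10 over and over.
Undoing it on brxmt: b−9=s, r−10=h, x−9=o, m−10=c, t−9=k.

shock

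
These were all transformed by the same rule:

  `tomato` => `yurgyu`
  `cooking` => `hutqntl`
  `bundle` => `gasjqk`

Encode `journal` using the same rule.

Shifts by position in tomato: pos 0: t→y (+5), pos 1: o→u (+6), pos 2: m→r (+5), pos 3: a→g (+6) — repeating every 2. A repeating key of period 2 is used — shifts +5, +6 over and over.
On journal: j+5=o, o+6=u, u+5=z, r+6=x, n+5=s, a+6=g, l+5=q.

ouzxsgq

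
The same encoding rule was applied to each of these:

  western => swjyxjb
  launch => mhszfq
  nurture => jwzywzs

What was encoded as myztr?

mouth

The output letters match the input read backwards, each shifted +5: western reversed is nretsew. Read the word backwards and shift each letter +5.
Reversing it on myztr: shift back: m−5=h, y−5=t, z−5=u, t−5=o, r−5=m → htuom; then reverse → mouth.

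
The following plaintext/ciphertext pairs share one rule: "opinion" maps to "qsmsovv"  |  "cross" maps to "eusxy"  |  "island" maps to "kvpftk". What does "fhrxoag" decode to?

density

In opinion: o→q is +2, p→s is +3, i→m is +4, n→s is +5 — the shift increases by 1 each position. The shift increases by 1 at each position, starting from +2: 2, 3, 4, ….
Undoing it on fhrxoag: f−2=d, h−3=e, r−4=n, x−5=s, o−6=i, a−7=t, g−8=y.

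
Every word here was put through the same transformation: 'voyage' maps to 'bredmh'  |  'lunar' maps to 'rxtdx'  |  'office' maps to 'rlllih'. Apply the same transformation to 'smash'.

The shift depends on letter class: consonant v→b is +6, but vowel o→r is +3. Two shifts are in play — +3 for a/e/i/o/u, +6 for every other letter.
For smash: s(cons)+6=y, m(cons)+6=s, a(vowel)+3=d, s(cons)+6=y, h(cons)+6=n.

ysdyn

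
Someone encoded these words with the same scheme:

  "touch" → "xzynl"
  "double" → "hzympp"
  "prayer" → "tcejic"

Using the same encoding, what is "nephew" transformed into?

rptsih

It's a Vigenère-style cipher with numeric key [4,11]: position i shifts by key[i mod 2].
Applying it to nephew: n+4=r, e+11=p, p+4=t, h+11=s, e+4=i, w+11=h.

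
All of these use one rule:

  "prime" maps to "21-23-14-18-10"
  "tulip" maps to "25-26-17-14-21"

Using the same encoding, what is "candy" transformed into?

8-6-19-9-30

p is letter #16 and maps to 21: an offset of 5. Each letter is replaced by its alphabet position (a=1..z=26) + 5.
On candy: c=3→8, a=1→6, n=14→19, d=4→9, y=25→30.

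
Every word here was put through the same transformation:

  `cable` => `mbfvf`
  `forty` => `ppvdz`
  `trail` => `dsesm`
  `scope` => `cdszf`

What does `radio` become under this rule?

bbhsp

A repeating key of period 3 is used — shifts +10, +1, +4 over and over.
On radio: r+10=b, a+1=b, d+4=h, i+10=s, o+1=p.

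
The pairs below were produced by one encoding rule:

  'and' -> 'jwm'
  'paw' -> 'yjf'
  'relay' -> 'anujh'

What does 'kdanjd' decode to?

bureau

Every letter moves 9 places later in the alphabet, wrapping around z→a.
Undoing it on kdanjd: k−9=b, d−9=u, a−9=r, n−9=e, j−9=a, d−9=u.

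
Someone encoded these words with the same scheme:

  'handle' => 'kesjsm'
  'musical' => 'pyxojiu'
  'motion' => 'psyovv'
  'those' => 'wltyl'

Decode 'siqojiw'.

In handle: h→k is +3, a→e is +4, n→s is +5, d→j is +6 — the shift increases by 1 each position. The shift increases by 1 at each position, starting from +3: 3, 4, 5, ….
Decoding siqojiw: s−3=p, i−4=e, q−5=l, o−6=i, j−7=c, i−8=a, w−9=n.

pelican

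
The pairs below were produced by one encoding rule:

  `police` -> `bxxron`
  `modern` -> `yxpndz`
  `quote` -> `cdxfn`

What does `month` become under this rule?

The shift depends on letter class: consonant p→b is +12, but vowel o→x is +9. Two shifts are in play — +9 for a/e/i/o/u, +12 for every other letter.
Applying it to month: m(cons)+12=y, o(vowel)+9=x, n(cons)+12=z, t(cons)+12=f, h(cons)+12=t.

yxzft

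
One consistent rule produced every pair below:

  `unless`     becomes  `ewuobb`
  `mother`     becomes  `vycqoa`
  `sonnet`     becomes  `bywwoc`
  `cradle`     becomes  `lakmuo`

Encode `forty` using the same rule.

oyach

Vowels shift forward by 10 and consonants shift forward by 9.
For forty: f(cons)+9=o, o(vowel)+10=y, r(cons)+9=a, t(cons)+9=c, y(cons)+9=h.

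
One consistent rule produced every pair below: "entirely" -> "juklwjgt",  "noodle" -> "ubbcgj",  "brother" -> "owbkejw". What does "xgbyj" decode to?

glove

e(4)→j(9) and n(13)→u(20) fit y≡7x+7 (mod 26); the inverse of 7 mod 26 is 15. This is an affine cipher: with a=0,…,z=25, each position x becomes (7x+7) mod 26.
Reversing it on xgbyj: x(23)→15·(23−7)≡6=g; g(6)→15·(6−7)≡11=l; b(1)→15·(1−7)≡14=o; y(24)→15·(24−7)≡21=v; j(9)→15·(9−7)≡4=e (all mod 26).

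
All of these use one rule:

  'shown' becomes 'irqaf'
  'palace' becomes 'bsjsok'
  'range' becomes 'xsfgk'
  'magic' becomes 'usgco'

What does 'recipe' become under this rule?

xkocbk

Each letter's alphabet position (a=0..z=25) is mapped through 11·x+18 mod 26 — an affine cipher.
On recipe: r(17)→11·17+18≡23=x; e(4)→11·4+18≡10=k; c(2)→11·2+18≡14=o; i(8)→11·8+18≡2=c; p(15)→11·15+18≡1=b; e(4)→11·4+18≡10=k (all mod 26).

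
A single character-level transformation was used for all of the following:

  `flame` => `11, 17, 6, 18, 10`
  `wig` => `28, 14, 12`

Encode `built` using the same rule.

f is letter #6 and maps to 11: an offset of 5. Each letter is replaced by its alphabet position (a=1..z=26) + 5.
Applying it to built: b=2→7, u=21→26, i=9→14, l=12→17, t=20→25.

7, 26, 14, 17, 25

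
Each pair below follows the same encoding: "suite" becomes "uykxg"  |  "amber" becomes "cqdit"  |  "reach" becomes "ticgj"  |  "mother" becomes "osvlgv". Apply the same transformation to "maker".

oemit

A repeating key of period 2 is used — shifts +2, +4 over and over.
For maker: m+2=o, a+4=e, k+2=m, e+4=i, r+2=t.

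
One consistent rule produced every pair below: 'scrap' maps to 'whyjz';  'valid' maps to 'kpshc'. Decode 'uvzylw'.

Two steps: reverse the string, then apply a Caesar shift of +7.
Undoing it on uvzylw: shift back: u−7=n, v−7=o, z−7=s, y−7=r, l−7=e, w−7=p → nosrep; then reverse → person.

person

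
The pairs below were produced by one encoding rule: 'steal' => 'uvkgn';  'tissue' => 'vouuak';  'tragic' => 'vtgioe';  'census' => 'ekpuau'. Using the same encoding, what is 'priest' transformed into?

The shift depends on letter class: consonant s→u is +2, but vowel e→k is +6. Vowels shift forward by 6 and consonants shift forward by 2.
On priest: p(cons)+2=r, r(cons)+2=t, i(vowel)+6=o, e(vowel)+6=k, s(cons)+2=u, t(cons)+2=v.

rtokuv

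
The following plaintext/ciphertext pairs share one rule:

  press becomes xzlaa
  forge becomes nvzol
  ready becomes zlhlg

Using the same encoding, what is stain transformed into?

The shift depends on letter class: consonant p→x is +8, but vowel e→l is +7. Vowels shift forward by 7 and consonants shift forward by 8.
On stain: s(cons)+8=a, t(cons)+8=b, a(vowel)+7=h, i(vowel)+7=p, n(cons)+8=v.

abhpv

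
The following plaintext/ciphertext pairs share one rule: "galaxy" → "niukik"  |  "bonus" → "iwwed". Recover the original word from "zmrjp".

seize

In galaxy: g→n is +7, a→i is +8, l→u is +9, a→k is +10 — the shift increases by 1 each position. Letter i (0-indexed) is shifted by i+7, so successive shifts are 7, 8, 9, ….
Undoing it on zmrjp: z−7=s, m−8=e, r−9=i, j−10=z, p−11=e.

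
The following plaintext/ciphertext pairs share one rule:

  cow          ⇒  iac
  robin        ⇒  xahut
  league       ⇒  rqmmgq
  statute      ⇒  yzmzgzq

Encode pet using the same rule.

vqz

The shift depends on letter class: consonant c→i is +6, but vowel o→a is +12. Vowels shift forward by 12 and consonants shift forward by 6.
For pet: p(cons)+6=v, e(vowel)+12=q, t(cons)+6=z.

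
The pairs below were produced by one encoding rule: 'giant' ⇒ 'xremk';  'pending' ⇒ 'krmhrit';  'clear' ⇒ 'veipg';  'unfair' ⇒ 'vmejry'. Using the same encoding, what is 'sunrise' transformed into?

The output letters match the input read backwards, each shifted +4: giant reversed is tnaig. Two steps: reverse the string, then apply a Caesar shift of +4.
Applying it to sunrise: reverse → esirnus; then shift: e+4=i, s+4=w, i+4=m, r+4=v, n+4=r, u+4=y, s+4=w.

iwmvryw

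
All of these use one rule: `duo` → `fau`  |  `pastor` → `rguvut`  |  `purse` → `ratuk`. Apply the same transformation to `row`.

tuy

Two shifts are in play — +6 for a/e/i/o/u, +2 for every other letter.
On row: r(cons)+2=t, o(vowel)+6=u, w(cons)+2=y.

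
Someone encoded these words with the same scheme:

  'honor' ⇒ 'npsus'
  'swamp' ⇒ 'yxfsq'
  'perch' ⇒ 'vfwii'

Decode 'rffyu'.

least

Shifts by position in honor: pos 0: h→n (+6), pos 1: o→p (+1), pos 2: n→s (+5), pos 3: o→u (+6), pos 4: r→s (+1) — repeating every 3. The shifts repeat in a cycle of length 3: positions 0,1,… shift by +6, +1, +5, then the pattern repeats.
Undoing it on rffyu: r−6=l, f−1=e, f−5=a, y−6=s, u−1=t.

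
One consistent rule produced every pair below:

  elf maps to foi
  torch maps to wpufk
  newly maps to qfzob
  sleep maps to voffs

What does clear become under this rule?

fofbu

The shift depends on letter class: consonant l→o is +3, but vowel e→f is +1. Two shifts are in play — +1 for a/e/i/o/u, +3 for every other letter.
Applying it to clear: c(cons)+3=f, l(cons)+3=o, e(vowel)+1=f, a(vowel)+1=b, r(cons)+3=u.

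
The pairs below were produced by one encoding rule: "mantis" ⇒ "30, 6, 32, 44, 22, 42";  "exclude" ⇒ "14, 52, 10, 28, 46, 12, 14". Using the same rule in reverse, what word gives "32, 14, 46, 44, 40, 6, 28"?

neutral

Each letter becomes 2×(its alphabet position, a=1..z=26) + 4.
Reversing it on 32, 14, 46, 44, 40, 6, 28: 32→(32−4)÷2=14=n, 14→(14−4)÷2=5=e, 46→(46−4)÷2=21=u, 44→(44−4)÷2=20=t, 40→(40−4)÷2=18=r, 6→(6−4)÷2=1=a, 28→(28−4)÷2=12=l.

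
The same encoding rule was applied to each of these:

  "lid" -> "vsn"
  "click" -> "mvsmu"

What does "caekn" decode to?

Compare letters: l→v is +10, i→s is +10, d→n is +10 — a constant shift. Every letter moves 10 places later in the alphabet, wrapping around z→a.
Decoding caekn: c−10=s, a−10=q, e−10=u, k−10=a, n−10=d.

squad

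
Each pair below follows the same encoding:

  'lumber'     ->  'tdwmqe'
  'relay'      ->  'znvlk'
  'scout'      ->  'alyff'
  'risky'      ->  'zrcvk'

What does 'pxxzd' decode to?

honor

In lumber: l→t is +8, u→d is +9, m→w is +10, b→m is +11 — the shift increases by 1 each position. Letter i (0-indexed) is shifted by i+8, so successive shifts are 8, 9, 10, ….
Undoing it on pxxzd: p−8=h, x−9=o, x−10=n, z−11=o, d−12=r.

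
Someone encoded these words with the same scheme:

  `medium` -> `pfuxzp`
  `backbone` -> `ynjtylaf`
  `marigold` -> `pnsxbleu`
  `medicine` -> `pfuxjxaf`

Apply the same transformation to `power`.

m(12)→p(15) and e(4)→f(5) fit y≡11x+13 (mod 26); the inverse of 11 mod 26 is 19. This is an affine cipher: with a=0,…,z=25, each position x becomes (11x+13) mod 26.
For power: p(15)→11·15+13≡22=w; o(14)→11·14+13≡11=l; w(22)→11·22+13≡21=v; e(4)→11·4+13≡5=f; r(17)→11·17+13≡18=s (all mod 26).

wlvfs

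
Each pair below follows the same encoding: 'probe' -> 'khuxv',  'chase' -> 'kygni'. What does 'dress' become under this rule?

The output letters match the input read backwards, each shifted +6: probe reversed is eborp. The word is reversed, then every letter is shifted forward by 6.
On dress: reverse → sserd; then shift: s+6=y, s+6=y, e+6=k, r+6=x, d+6=j.

yykxj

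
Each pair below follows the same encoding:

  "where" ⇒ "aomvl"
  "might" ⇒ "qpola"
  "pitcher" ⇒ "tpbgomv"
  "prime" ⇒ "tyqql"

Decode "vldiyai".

reverse

Shifts by position in where: pos 0: w→a (+4), pos 1: h→o (+7), pos 2: e→m (+8), pos 3: r→v (+4), pos 4: e→l (+7) — repeating every 3. A repeating key of period 3 is used — shifts +4, +7, +8 over and over.
Reversing it on vldiyai: v−4=r, l−7=e, d−8=v, i−4=e, y−7=r, a−8=s, i−4=e.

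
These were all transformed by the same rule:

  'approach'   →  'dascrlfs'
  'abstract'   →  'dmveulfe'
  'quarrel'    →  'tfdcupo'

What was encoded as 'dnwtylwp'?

Shifts by position in approach: pos 0: a→d (+3), pos 1: p→a (+11), pos 2: p→s (+3), pos 3: r→c (+11) — repeating every 2. A repeating key of period 2 is used — shifts +3, +11 over and over.
Undoing it on dnwtylwp: d−3=a, n−11=c, w−3=t, t−11=i, y−3=v, l−11=a, w−3=t, p−11=e.

activate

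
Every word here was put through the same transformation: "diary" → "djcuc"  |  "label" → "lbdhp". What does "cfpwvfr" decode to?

Letter i (0-indexed) is shifted by i+0, so successive shifts are 0, 1, 2, ….
Decoding cfpwvfr: c−0=c, f−1=e, p−2=n, w−3=t, v−4=r, f−5=a, r−6=l.

central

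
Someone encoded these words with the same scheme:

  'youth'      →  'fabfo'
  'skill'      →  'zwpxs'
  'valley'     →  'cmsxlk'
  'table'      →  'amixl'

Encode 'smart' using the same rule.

Shifts by position in youth: pos 0: y→f (+7), pos 1: o→a (+12), pos 2: u→b (+7), pos 3: t→f (+12) — repeating every 2. The shifts repeat in a cycle of length 2: positions 0,1,… shift by +7, +12, then the pattern repeats.
For smart: s+7=z, m+12=y, a+7=h, r+12=d, t+7=a.

zyhda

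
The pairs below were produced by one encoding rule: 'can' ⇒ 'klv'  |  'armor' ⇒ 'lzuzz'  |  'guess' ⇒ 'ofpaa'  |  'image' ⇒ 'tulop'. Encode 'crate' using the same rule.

The shift depends on letter class: consonant c→k is +8, but vowel a→l is +11. Vowels shift forward by 11 and consonants shift forward by 8.
Applying it to crate: c(cons)+8=k, r(cons)+8=z, a(vowel)+11=l, t(cons)+8=b, e(vowel)+11=p.

kzlbp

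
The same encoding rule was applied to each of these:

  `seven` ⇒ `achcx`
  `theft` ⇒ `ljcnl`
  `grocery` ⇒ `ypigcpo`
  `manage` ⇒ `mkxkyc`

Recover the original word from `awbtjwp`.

sulphur

Each letter's alphabet position (a=0..z=25) is mapped through 11·x+10 mod 26 — an affine cipher.
Decoding awbtjwp: a(0)→19·(0−10)≡18=s; w(22)→19·(22−10)≡20=u; b(1)→19·(1−10)≡11=l; t(19)→19·(19−10)≡15=p; j(9)→19·(9−10)≡7=h; w(22)→19·(22−10)≡20=u; p(15)→19·(15−10)≡17=r (all mod 26).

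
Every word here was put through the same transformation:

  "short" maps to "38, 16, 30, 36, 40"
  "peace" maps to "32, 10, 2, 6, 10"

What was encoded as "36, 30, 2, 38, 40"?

roast

s(#19)→38 and h(#8)→16: differences scale by 2, so n = 2·pos + 0. With a=1..z=26, the number is 2·pos.
Decoding 36, 30, 2, 38, 40: 36→(36−0)÷2=18=r, 30→(30−0)÷2=15=o, 2→(2−0)÷2=1=a, 38→(38−0)÷2=19=s, 40→(40−0)÷2=20=t.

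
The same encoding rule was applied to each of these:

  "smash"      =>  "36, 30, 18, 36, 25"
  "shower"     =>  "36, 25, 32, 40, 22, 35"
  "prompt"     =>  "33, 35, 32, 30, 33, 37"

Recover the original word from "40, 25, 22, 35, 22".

where

s is letter #19 and maps to 36: an offset of 17. Each letter is replaced by its alphabet position (a=1..z=26) + 17.
Decoding 40, 25, 22, 35, 22: 40→(40−17)÷1=23=w, 25→(25−17)÷1=8=h, 22→(22−17)÷1=5=e, 35→(35−17)÷1=18=r, 22→(22−17)÷1=5=e.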